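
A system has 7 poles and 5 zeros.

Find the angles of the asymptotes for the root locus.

n - m = 7 - 5 = 2. Angles: θk = (2k + 1)·180°/2 = 90°, 270°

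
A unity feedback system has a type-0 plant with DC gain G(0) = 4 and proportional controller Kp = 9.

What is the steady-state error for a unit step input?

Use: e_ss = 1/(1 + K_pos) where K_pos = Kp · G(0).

K_pos = Kp · G(0) = 9 × 4 = 36. e_ss = 1/(1 + 36) = 0.0270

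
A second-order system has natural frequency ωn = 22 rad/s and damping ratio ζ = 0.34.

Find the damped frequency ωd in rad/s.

ωd = ωn√(1 - ζ²) = 22√(1 - 0.34²) = 20.69 rad/s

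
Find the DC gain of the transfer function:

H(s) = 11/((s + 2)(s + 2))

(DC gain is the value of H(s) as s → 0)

DC gain = H(0) = 11/(2 × 2) = 11/4 = 2.75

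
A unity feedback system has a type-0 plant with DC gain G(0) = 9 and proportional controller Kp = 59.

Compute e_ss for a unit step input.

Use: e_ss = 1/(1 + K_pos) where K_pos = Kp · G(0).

K_pos = Kp · G(0) = 59 × 9 = 531. e_ss = 1/(1 + 531) = 0.0019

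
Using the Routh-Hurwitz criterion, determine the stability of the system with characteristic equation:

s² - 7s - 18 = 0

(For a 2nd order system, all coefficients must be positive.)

Coefficients: 1, -7, -18. b=-7, c=-18 not positive, so system is unstable.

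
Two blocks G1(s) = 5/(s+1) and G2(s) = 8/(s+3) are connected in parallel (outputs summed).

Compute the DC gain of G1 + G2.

Parallel: G_eq = G1 + G2. DC gain = G1(0) + G2(0) = 5/1 + 8/3 = 5 + 2.6667 = 7.6667.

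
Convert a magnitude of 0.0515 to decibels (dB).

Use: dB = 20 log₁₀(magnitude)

dB = 20 log₁₀(0.0515) = -25.8 dB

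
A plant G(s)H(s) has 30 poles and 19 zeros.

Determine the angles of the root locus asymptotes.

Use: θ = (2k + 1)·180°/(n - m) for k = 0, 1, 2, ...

n - m = 30 - 19 = 11. Angles: θk = (2k + 1)·180°/11 = 16.36°, 49.09°, 81.82°, 114.55°, 147.27°, 180°, 212.73°, 245.45°, 278.18°, 310.91°, 343.64°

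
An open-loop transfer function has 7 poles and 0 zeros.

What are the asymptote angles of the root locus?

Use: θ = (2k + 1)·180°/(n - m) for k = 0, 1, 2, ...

n - m = 7 - 0 = 7. Angles: θk = (2k + 1)·180°/7 = 25.71°, 77.14°, 128.57°, 180°, 231.43°, 282.86°, 334.29°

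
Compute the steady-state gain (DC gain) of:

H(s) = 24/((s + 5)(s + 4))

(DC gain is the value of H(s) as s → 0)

DC gain = H(0) = 24/(5 × 4) = 24/20 = 1.2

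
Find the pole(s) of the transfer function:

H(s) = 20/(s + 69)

Pole is where denominator = 0: s + 69 = 0, so s = -69.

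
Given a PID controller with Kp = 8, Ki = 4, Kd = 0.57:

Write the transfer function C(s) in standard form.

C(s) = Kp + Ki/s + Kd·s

Substituting values: C(s) = 8 + 4/s + 0.57s = (0.57s² + 8s + 4)/s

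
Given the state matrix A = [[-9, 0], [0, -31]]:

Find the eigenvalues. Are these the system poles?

For diagonal matrix, eigenvalues are diagonal entries: λ₁ = -9, λ₂ = -31. Eigenvalues of A = system poles.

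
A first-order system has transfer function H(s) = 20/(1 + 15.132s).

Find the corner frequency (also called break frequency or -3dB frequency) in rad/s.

Corner frequency = 1/τ = 1/15.132 = 0.066 rad/s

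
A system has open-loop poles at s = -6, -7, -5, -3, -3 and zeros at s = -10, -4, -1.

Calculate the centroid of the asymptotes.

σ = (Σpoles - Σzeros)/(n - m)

σ = (Σpoles - Σzeros)/(n - m) = (-24 - (-15))/(5 - 3) = -9/2 = -4.5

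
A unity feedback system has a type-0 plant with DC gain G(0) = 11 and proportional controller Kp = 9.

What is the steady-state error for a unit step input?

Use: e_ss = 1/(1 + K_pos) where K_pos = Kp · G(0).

K_pos = Kp · G(0) = 9 × 11 = 99. e_ss = 1/(1 + 99) = 0.01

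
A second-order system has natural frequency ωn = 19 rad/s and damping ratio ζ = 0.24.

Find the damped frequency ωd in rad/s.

ωd = ωn√(1 - ζ²) = 19√(1 - 0.24²) = 18.44 rad/s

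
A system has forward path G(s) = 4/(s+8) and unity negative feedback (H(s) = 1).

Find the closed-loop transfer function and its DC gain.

T(s) = G/(1+GH) = [4/(s+8)] / [1 + 4/(s+8)] = 4/(s+8+4) = 4/(s+12). DC gain = 4/12 = 0.3333.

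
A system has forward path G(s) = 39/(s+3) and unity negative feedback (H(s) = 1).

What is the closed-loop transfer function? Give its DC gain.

T(s) = G/(1+GH) = [39/(s+3)] / [1 + 39/(s+3)] = 39/(s+3+39) = 39/(s+42). DC gain = 39/42 = 0.9286.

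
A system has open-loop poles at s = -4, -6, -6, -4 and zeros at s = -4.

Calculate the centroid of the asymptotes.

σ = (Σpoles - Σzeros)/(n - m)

σ = (Σpoles - Σzeros)/(n - m) = (-20 - (-4))/(4 - 1) = -16/3 = -5.33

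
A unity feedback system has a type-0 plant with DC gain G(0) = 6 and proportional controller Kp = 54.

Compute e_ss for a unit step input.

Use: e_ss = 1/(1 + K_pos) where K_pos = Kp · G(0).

K_pos = Kp · G(0) = 54 × 6 = 324. e_ss = 1/(1 + 324) = 0.0031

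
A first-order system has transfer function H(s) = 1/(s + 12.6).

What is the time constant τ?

For H(s) = 1/(s + 1/τ), the pole is at -1/τ = -12.6, so τ = 1/12.6 = 0.0794 s.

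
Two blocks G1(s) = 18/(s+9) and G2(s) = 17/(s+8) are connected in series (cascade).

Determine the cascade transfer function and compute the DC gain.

Series: multiply transfer functions. G_eq = 18/(s+9) × 17/(s+8) = 306/((s+9)(s+8)). DC gain = 306/(9×8) = 4.25.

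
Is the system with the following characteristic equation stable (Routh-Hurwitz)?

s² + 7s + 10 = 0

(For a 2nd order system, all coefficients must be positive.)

Coefficients: 1, 7, 10. All positive, so system is stable.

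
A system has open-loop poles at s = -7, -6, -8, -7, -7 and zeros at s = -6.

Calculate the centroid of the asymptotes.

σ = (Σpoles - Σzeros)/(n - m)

σ = (Σpoles - Σzeros)/(n - m) = (-35 - (-6))/(5 - 1) = -29/4 = -7.25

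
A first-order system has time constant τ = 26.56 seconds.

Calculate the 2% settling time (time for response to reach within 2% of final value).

For first-order system, 2% settling time ≈ 4τ = 4 × 26.56 = 106.24 s.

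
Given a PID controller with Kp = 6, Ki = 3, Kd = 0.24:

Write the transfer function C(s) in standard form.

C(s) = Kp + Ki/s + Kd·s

Substituting values: C(s) = 6 + 3/s + 0.24s = (0.24s² + 6s + 3)/s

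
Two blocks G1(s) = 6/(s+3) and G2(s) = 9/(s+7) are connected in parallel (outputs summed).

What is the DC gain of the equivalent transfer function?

Parallel: G_eq = G1 + G2. DC gain = G1(0) + G2(0) = 6/3 + 9/7 = 2 + 1.2857 = 3.2857.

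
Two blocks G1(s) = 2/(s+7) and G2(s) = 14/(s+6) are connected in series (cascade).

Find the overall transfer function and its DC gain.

Series: multiply transfer functions. G_eq = 2/(s+7) × 14/(s+6) = 28/((s+7)(s+6)). DC gain = 28/(7×6) = 0.6667.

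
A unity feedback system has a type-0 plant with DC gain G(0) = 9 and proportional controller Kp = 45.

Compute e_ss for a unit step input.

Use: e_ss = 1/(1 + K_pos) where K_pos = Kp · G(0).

K_pos = Kp · G(0) = 45 × 9 = 405. e_ss = 1/(1 + 405) = 0.0025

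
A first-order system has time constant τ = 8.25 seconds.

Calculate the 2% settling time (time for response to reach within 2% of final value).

For first-order system, 2% settling time ≈ 4τ = 4 × 8.25 = 33.0 s.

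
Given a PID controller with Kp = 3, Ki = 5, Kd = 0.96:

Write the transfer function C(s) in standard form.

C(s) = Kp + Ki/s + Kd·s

Substituting values: C(s) = 3 + 5/s + 0.96s = (0.96s² + 3s + 5)/s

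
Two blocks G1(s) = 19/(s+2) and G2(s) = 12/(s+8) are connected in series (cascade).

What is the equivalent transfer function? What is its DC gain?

Series: multiply transfer functions. G_eq = 19/(s+2) × 12/(s+8) = 228/((s+2)(s+8)). DC gain = 228/(2×8) = 14.25.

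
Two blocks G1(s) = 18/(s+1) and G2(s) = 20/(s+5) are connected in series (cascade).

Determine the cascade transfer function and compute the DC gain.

Series: multiply transfer functions. G_eq = 18/(s+1) × 20/(s+5) = 360/((s+1)(s+5)). DC gain = 360/(1×5) = 72.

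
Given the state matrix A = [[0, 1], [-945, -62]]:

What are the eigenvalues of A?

det(A - λI) = λ² - (-62)λ + 945 = (λ - (-35))(λ - (-27)). Eigenvalues: -35, -27.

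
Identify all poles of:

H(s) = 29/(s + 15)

Pole is where denominator = 0: s + 15 = 0, so s = -15.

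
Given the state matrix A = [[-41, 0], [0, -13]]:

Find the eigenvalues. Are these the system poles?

For diagonal matrix, eigenvalues are diagonal entries: λ₁ = -41, λ₂ = -13. Eigenvalues of A = system poles.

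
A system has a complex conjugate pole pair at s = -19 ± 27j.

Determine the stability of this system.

Real part of poles is -19 (< 0, left half-plane). Stable.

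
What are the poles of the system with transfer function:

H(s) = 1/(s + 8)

Pole is where denominator = 0: s + 8 = 0, so s = -8.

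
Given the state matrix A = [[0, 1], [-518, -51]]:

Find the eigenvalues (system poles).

det(A - λI) = λ² - (-51)λ + 518 = (λ - (-37))(λ - (-14)). Eigenvalues: -37, -14.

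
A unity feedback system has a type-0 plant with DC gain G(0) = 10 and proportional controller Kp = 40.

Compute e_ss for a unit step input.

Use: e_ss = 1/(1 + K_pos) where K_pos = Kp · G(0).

K_pos = Kp · G(0) = 40 × 10 = 400. e_ss = 1/(1 + 400) = 0.0025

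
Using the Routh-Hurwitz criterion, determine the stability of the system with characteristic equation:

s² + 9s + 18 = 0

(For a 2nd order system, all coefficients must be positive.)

Coefficients: 1, 9, 18. All positive, so system is stable.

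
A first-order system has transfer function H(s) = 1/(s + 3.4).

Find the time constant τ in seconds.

For H(s) = 1/(s + 1/τ), the pole is at -1/τ = -3.4, so τ = 1/3.4 = 0.2941 s.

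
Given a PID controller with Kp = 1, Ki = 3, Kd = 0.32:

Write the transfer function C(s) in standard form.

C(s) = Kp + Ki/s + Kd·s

Substituting values: C(s) = 1 + 3/s + 0.32s = (0.32s² + s + 3)/s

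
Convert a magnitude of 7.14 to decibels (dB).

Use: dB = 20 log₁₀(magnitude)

dB = 20 log₁₀(7.14) = 17.1 dB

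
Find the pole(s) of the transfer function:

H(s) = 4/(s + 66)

Pole is where denominator = 0: s + 66 = 0, so s = -66.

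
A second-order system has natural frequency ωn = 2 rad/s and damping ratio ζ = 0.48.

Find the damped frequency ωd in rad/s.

ωd = ωn√(1 - ζ²) = 2√(1 - 0.48²) = 1.75 rad/s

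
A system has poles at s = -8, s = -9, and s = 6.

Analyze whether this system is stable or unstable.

Pole(s) at s = 6 are not in the left half-plane. System is unstable.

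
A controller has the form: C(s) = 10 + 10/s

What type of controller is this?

This is a Proportional-Integral (PI) controller.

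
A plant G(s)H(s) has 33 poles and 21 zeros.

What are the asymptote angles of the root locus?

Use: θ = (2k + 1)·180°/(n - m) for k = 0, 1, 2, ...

n - m = 33 - 21 = 12. Angles: θk = (2k + 1)·180°/12 = 15°, 45°, 75°, 105°, 135°, 165°, 195°, 225°, 255°, 285°, 315°, 345°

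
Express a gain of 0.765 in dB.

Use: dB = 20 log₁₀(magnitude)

dB = 20 log₁₀(0.765) = -2.3 dB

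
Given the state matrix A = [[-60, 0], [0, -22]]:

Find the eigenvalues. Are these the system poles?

For diagonal matrix, eigenvalues are diagonal entries: λ₁ = -60, λ₂ = -22. Eigenvalues of A = system poles.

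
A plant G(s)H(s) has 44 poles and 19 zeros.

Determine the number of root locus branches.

Root locus has n branches where n = number of poles = 44.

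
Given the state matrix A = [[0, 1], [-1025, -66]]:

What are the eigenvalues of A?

det(A - λI) = λ² - (-66)λ + 1025 = (λ - (-41))(λ - (-25)). Eigenvalues: -41, -25.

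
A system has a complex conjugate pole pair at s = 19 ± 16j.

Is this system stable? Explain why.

Real part of poles is 19 (> 0, right half-plane). Unstable.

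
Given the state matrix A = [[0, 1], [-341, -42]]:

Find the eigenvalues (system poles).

det(A - λI) = λ² - (-42)λ + 341 = (λ - (-31))(λ - (-11)). Eigenvalues: -31, -11.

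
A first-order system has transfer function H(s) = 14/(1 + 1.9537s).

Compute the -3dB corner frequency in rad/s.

Corner frequency = 1/τ = 1/1.9537 = 0.512 rad/s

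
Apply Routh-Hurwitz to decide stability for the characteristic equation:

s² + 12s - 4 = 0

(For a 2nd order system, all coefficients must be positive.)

Coefficients: 1, 12, -4. c=-4 not positive, so system is unstable.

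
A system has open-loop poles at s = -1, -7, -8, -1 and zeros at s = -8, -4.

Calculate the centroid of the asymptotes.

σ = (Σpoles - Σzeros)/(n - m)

σ = (Σpoles - Σzeros)/(n - m) = (-17 - (-12))/(4 - 2) = -5/2 = -2.5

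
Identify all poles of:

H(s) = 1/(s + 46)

Pole is where denominator = 0: s + 46 = 0, so s = -46.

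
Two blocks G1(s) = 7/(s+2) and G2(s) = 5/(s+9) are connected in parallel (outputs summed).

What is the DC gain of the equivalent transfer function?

Parallel: G_eq = G1 + G2. DC gain = G1(0) + G2(0) = 7/2 + 5/9 = 3.5 + 0.5556 = 4.0556.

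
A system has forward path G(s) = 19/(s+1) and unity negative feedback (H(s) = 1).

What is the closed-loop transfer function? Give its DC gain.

T(s) = G/(1+GH) = [19/(s+1)] / [1 + 19/(s+1)] = 19/(s+1+19) = 19/(s+20). DC gain = 19/20 = 0.95.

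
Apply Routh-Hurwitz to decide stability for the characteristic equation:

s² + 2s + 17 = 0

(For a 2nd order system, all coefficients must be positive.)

Coefficients: 1, 2, 17. All positive, so system is stable.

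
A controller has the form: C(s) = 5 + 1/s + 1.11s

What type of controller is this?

This is a Proportional-Integral-Derivative (PID) controller.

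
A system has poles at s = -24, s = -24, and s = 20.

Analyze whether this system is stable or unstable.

Pole(s) at s = 20 are not in the left half-plane. System is unstable.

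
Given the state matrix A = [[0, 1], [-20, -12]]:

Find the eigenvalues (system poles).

det(A - λI) = λ² - (-12)λ + 20 = (λ - (-10))(λ - (-2)). Eigenvalues: -10, -2.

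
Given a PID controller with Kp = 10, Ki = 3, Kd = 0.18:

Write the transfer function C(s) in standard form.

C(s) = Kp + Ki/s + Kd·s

Substituting values: C(s) = 10 + 3/s + 0.18s = (0.18s² + 10s + 3)/s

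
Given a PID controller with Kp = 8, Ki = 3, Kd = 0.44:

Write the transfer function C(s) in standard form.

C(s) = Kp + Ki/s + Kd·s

Substituting values: C(s) = 8 + 3/s + 0.44s = (0.44s² + 8s + 3)/s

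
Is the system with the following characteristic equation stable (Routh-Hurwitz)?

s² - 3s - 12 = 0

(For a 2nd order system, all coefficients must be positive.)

Coefficients: 1, -3, -12. b=-3, c=-12 not positive, so system is unstable.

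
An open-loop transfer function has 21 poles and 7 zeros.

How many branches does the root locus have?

Root locus has n branches where n = number of poles = 21.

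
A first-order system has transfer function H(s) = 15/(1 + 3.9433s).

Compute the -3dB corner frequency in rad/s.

Corner frequency = 1/τ = 1/3.9433 = 0.254 rad/s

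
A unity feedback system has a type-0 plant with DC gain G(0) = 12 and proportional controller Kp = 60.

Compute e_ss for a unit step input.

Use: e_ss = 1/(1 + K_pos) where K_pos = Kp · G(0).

K_pos = Kp · G(0) = 60 × 12 = 720. e_ss = 1/(1 + 720) = 0.0014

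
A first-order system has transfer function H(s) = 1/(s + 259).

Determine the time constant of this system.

For H(s) = 1/(s + 1/τ), the pole is at -1/τ = -259, so τ = 1/259 = 0.0039 s.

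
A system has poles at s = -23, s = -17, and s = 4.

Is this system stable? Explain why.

Pole(s) at s = 4 are not in the left half-plane. System is unstable.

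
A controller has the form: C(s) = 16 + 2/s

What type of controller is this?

This is a Proportional-Integral (PI) controller.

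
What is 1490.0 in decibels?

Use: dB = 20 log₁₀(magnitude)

dB = 20 log₁₀(1490.0) = 63.5 dB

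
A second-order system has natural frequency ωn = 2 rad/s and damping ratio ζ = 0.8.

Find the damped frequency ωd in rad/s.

ωd = ωn√(1 - ζ²) = 2√(1 - 0.8²) = 1.2 rad/s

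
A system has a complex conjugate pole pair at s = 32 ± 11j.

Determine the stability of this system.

Real part of poles is 32 (> 0, right half-plane). Unstable.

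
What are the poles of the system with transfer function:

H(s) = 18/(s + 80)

Pole is where denominator = 0: s + 80 = 0, so s = -80.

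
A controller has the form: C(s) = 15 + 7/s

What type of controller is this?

This is a Proportional-Integral (PI) controller.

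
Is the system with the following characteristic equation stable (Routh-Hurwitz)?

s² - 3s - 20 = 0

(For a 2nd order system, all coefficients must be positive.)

Coefficients: 1, -3, -20. b=-3, c=-20 not positive, so system is unstable.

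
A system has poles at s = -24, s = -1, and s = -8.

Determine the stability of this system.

All poles are in the left half-plane. System is stable.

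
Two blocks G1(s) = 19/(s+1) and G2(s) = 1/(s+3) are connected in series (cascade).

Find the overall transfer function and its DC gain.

Series: multiply transfer functions. G_eq = 19/(s+1) × 1/(s+3) = 19/((s+1)(s+3)). DC gain = 19/(1×3) = 6.3333.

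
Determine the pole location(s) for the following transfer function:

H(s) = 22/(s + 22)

Pole is where denominator = 0: s + 22 = 0, so s = -22.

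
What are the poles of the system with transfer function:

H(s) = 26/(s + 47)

Pole is where denominator = 0: s + 47 = 0, so s = -47.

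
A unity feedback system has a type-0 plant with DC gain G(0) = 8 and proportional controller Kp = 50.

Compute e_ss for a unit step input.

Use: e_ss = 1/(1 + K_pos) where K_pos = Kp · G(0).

K_pos = Kp · G(0) = 50 × 8 = 400. e_ss = 1/(1 + 400) = 0.0025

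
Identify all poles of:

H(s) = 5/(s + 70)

Pole is where denominator = 0: s + 70 = 0, so s = -70.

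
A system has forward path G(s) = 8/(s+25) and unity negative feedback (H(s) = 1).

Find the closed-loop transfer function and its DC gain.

T(s) = G/(1+GH) = [8/(s+25)] / [1 + 8/(s+25)] = 8/(s+25+8) = 8/(s+33). DC gain = 8/33 = 0.2424.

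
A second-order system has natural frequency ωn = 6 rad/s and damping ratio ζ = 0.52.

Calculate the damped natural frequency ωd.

ωd = ωn√(1 - ζ²) = 6√(1 - 0.52²) = 5.12 rad/s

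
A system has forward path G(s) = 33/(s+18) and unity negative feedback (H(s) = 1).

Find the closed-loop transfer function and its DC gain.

T(s) = G/(1+GH) = [33/(s+18)] / [1 + 33/(s+18)] = 33/(s+18+33) = 33/(s+51). DC gain = 33/51 = 0.6471.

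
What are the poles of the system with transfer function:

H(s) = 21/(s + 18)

Pole is where denominator = 0: s + 18 = 0, so s = -18.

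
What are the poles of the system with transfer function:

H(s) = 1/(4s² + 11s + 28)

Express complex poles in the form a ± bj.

Discriminant = 11² - 4×4×28 = 121 - 448 = -327 < 0, so the poles are a complex conjugate pair s = (-11 ± j√327)/(2×4). Real part = -11/(2×4) = -11/8 = -1.375; imaginary part = ±√327/(2×4) ≈ 2.2604. Poles: s = -1.375 ± 2.2604j.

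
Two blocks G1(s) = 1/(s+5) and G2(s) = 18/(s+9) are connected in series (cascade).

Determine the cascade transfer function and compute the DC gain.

Series: multiply transfer functions. G_eq = 1/(s+5) × 18/(s+9) = 18/((s+5)(s+9)). DC gain = 18/(5×9) = 0.4.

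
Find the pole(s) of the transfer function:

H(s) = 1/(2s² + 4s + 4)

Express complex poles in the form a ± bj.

Discriminant = 4² - 4×2×4 = 16 - 32 = -16 < 0, so the poles are a complex conjugate pair s = (-4 ± j√16)/(2×2). Real part = -4/(2×2) = -4/4 = -1; imaginary part = ±√16/(2×2) = 4/4 = 1. Poles: s = -1 ± 1j.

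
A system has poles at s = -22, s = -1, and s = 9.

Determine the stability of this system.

Pole(s) at s = 9 are not in the left half-plane. System is unstable.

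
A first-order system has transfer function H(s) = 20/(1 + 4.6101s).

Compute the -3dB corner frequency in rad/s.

Corner frequency = 1/τ = 1/4.6101 = 0.217 rad/s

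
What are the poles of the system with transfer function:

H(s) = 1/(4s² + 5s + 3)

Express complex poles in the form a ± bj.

Discriminant = 5² - 4×4×3 = 25 - 48 = -23 < 0, so the poles are a complex conjugate pair s = (-5 ± j√23)/(2×4). Real part = -5/(2×4) = -5/8 = -0.625; imaginary part = ±√23/(2×4) ≈ 0.5995. Poles: s = -0.625 ± 0.5995j.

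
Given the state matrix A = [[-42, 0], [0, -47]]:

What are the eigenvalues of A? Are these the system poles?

For diagonal matrix, eigenvalues are diagonal entries: λ₁ = -42, λ₂ = -47. Eigenvalues of A = system poles.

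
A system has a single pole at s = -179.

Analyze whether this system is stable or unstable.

Pole at s = -179 is in the left half-plane. Stable.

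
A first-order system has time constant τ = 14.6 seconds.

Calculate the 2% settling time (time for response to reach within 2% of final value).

For first-order system, 2% settling time ≈ 4τ = 4 × 14.6 = 58.4 s.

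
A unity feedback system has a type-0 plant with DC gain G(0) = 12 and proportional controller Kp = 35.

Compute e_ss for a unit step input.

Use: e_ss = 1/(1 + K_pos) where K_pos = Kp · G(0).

K_pos = Kp · G(0) = 35 × 12 = 420. e_ss = 1/(1 + 420) = 0.0024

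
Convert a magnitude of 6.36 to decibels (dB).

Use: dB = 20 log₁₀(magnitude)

dB = 20 log₁₀(6.36) = 16.1 dB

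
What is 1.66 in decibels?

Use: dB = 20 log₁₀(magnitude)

dB = 20 log₁₀(1.66) = 4.4 dB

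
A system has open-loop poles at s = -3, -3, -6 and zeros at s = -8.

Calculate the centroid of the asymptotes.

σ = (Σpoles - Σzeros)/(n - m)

σ = (Σpoles - Σzeros)/(n - m) = (-12 - (-8))/(3 - 1) = -4/2 = -2.0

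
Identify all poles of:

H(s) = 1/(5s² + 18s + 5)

Discriminant = 18² - 4×5×5 = 324 - 100 = 224 > 0, so two distinct real poles. Using quadratic formula: s = (-18 ± √224)/(2×5) = (-18 ± √224)/10, with √224 ≈ 14.9666. s₁ ≈ -0.3033, s₂ ≈ -3.2967. Poles: s₁ = -0.3033, s₂ = -3.2967.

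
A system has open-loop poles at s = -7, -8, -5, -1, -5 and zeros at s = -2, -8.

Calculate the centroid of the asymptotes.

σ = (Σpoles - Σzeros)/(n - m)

σ = (Σpoles - Σzeros)/(n - m) = (-26 - (-10))/(5 - 2) = -16/3 = -5.33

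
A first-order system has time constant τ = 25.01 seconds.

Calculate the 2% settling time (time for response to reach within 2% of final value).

For first-order system, 2% settling time ≈ 4τ = 4 × 25.01 = 100.04 s.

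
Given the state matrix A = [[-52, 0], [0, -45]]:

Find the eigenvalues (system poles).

For diagonal matrix, eigenvalues are diagonal entries: λ₁ = -52, λ₂ = -45.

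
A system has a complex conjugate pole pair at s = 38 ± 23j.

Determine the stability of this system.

Real part of poles is 38 (> 0, right half-plane). Unstable.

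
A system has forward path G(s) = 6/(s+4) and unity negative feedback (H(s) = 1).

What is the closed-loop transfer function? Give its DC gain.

T(s) = G/(1+GH) = [6/(s+4)] / [1 + 6/(s+4)] = 6/(s+4+6) = 6/(s+10). DC gain = 6/10 = 0.6.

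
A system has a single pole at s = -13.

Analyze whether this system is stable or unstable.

Pole at s = -13 is in the left half-plane. Stable.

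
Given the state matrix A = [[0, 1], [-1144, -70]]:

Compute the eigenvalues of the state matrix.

det(A - λI) = λ² - (-70)λ + 1144 = (λ - (-44))(λ - (-26)). Eigenvalues: -44, -26.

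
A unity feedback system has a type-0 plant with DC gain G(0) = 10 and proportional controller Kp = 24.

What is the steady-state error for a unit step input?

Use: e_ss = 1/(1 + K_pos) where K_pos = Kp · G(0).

K_pos = Kp · G(0) = 24 × 10 = 240. e_ss = 1/(1 + 240) = 0.0041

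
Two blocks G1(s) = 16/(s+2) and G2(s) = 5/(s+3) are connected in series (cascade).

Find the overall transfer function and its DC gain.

Series: multiply transfer functions. G_eq = 16/(s+2) × 5/(s+3) = 80/((s+2)(s+3)). DC gain = 80/(2×3) = 13.3333.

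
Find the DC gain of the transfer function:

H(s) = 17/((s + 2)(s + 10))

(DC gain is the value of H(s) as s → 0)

DC gain = H(0) = 17/(2 × 10) = 17/20 = 0.85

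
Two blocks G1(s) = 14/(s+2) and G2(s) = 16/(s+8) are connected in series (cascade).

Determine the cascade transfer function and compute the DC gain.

Series: multiply transfer functions. G_eq = 14/(s+2) × 16/(s+8) = 224/((s+2)(s+8)). DC gain = 224/(2×8) = 14.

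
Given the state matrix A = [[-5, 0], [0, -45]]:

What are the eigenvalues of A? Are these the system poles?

For diagonal matrix, eigenvalues are diagonal entries: λ₁ = -5, λ₂ = -45. Eigenvalues of A = system poles.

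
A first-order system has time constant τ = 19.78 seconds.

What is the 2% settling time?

For first-order system, 2% settling time ≈ 4τ = 4 × 19.78 = 79.12 s.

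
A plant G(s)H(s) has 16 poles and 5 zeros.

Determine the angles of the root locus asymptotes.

n - m = 16 - 5 = 11. Angles: θk = (2k + 1)·180°/11 = 16.36°, 49.09°, 81.82°, 114.55°, 147.27°, 180°, 212.73°, 245.45°, 278.18°, 310.91°, 343.64°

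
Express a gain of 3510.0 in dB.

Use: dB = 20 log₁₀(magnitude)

dB = 20 log₁₀(3510.0) = 70.9 dB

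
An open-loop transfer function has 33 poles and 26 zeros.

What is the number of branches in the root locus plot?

Root locus has n branches where n = number of poles = 33.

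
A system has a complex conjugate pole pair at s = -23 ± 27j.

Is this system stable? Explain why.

Real part of poles is -23 (< 0, left half-plane). Stable.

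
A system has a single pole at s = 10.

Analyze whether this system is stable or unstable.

Pole at s = 10 is in the right half-plane. Unstable.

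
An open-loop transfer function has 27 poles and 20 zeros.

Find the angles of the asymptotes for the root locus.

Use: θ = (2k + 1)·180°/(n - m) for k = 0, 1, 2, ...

n - m = 27 - 20 = 7. Angles: θk = (2k + 1)·180°/7 = 25.71°, 77.14°, 128.57°, 180°, 231.43°, 282.86°, 334.29°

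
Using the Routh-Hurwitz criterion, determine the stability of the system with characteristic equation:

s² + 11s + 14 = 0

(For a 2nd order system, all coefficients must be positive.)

Coefficients: 1, 11, 14. All positive, so system is stable.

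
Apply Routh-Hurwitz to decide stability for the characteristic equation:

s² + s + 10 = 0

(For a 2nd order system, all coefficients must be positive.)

Coefficients: 1, 1, 10. All positive, so system is stable.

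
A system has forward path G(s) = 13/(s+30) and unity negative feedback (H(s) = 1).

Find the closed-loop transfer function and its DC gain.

T(s) = G/(1+GH) = [13/(s+30)] / [1 + 13/(s+30)] = 13/(s+30+13) = 13/(s+43). DC gain = 13/43 = 0.3023.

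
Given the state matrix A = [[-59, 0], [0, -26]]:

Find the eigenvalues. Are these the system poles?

For diagonal matrix, eigenvalues are diagonal entries: λ₁ = -59, λ₂ = -26. Eigenvalues of A = system poles.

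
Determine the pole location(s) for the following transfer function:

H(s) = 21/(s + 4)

Pole is where denominator = 0: s + 4 = 0, so s = -4.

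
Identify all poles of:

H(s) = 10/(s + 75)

Pole is where denominator = 0: s + 75 = 0, so s = -75.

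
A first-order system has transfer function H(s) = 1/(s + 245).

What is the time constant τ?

For H(s) = 1/(s + 1/τ), the pole is at -1/τ = -245, so τ = 1/245 = 0.0041 s.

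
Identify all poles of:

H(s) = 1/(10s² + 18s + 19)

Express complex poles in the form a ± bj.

Discriminant = 18² - 4×10×19 = 324 - 760 = -436 < 0, so the poles are a complex conjugate pair s = (-18 ± j√436)/(2×10). Real part = -18/(2×10) = -18/20 = -0.9; imaginary part = ±√436/(2×10) ≈ 1.0440. Poles: s = -0.9 ± 1.0440j.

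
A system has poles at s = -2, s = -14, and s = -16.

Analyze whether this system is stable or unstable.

All poles are in the left half-plane. System is stable.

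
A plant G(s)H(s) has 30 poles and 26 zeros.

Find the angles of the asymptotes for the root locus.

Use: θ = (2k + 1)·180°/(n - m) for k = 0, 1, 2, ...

n - m = 30 - 26 = 4. Angles: θk = (2k + 1)·180°/4 = 45°, 135°, 225°, 315°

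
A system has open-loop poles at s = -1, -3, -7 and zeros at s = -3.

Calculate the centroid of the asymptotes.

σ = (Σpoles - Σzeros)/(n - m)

σ = (Σpoles - Σzeros)/(n - m) = (-11 - (-3))/(3 - 1) = -8/2 = -4.0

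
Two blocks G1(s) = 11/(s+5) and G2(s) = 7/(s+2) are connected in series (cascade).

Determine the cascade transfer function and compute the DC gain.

Series: multiply transfer functions. G_eq = 11/(s+5) × 7/(s+2) = 77/((s+5)(s+2)). DC gain = 77/(5×2) = 7.7.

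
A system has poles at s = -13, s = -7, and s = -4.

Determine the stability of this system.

All poles are in the left half-plane. System is stable.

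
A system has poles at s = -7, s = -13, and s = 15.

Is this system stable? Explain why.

Pole(s) at s = 15 are not in the left half-plane. System is unstable.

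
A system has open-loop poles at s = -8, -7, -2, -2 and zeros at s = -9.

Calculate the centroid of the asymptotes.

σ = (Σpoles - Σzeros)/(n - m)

σ = (Σpoles - Σzeros)/(n - m) = (-19 - (-9))/(4 - 1) = -10/3 = -3.33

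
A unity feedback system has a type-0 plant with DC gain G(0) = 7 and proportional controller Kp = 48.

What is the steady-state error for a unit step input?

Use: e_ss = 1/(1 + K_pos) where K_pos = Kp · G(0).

K_pos = Kp · G(0) = 48 × 7 = 336. e_ss = 1/(1 + 336) = 0.0030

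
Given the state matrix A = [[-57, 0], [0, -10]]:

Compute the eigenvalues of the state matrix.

For diagonal matrix, eigenvalues are diagonal entries: λ₁ = -57, λ₂ = -10.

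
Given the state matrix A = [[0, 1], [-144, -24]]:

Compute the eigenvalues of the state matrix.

det(A - λI) = λ² - (-24)λ + 144 = (λ - (-12))(λ - (-12)). Eigenvalues: -12, -12.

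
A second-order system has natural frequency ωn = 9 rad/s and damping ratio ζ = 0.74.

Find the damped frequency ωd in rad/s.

ωd = ωn√(1 - ζ²) = 9√(1 - 0.74²) = 6.05 rad/s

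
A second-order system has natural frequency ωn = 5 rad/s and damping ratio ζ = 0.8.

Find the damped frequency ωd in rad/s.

ωd = ωn√(1 - ζ²) = 5√(1 - 0.8²) = 3.0 rad/s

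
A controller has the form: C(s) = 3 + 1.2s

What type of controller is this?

This is a Proportional-Derivative (PD) controller.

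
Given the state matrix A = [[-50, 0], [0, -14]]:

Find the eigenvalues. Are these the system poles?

For diagonal matrix, eigenvalues are diagonal entries: λ₁ = -50, λ₂ = -14. Eigenvalues of A = system poles.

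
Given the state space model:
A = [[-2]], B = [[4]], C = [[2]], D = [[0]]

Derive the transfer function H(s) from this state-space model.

(sI - A)⁻¹ = 1/(s + 2). H(s) = 2 × 4/(s + 2) + 0 = 8/(s + 2).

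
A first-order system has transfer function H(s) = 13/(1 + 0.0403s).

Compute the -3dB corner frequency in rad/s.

Corner frequency = 1/τ = 1/0.0403 = 24.814 rad/s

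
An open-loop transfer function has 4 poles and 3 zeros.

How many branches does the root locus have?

Root locus has n branches where n = number of poles = 4.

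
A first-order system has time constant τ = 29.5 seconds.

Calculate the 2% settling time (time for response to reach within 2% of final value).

For first-order system, 2% settling time ≈ 4τ = 4 × 29.5 = 118.0 s.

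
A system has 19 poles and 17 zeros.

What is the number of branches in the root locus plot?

Root locus has n branches where n = number of poles = 19.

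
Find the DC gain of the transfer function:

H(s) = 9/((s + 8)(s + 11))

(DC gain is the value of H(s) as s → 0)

DC gain = H(0) = 9/(8 × 11) = 9/88 = 0.1023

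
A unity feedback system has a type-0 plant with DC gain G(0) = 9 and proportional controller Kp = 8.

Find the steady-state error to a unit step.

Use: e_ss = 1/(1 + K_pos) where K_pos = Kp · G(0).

K_pos = Kp · G(0) = 8 × 9 = 72. e_ss = 1/(1 + 72) = 0.0137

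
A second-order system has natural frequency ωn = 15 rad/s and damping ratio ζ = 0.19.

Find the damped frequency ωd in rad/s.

ωd = ωn√(1 - ζ²) = 15√(1 - 0.19²) = 14.73 rad/s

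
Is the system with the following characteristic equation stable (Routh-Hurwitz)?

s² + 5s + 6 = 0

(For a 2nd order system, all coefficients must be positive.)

Coefficients: 1, 5, 6. All positive, so system is stable.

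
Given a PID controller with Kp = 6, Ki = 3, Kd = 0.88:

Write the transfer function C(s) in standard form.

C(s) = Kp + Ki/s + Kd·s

Substituting values: C(s) = 6 + 3/s + 0.88s = (0.88s² + 6s + 3)/s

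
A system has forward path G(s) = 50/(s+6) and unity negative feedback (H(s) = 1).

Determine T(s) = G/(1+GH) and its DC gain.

T(s) = G/(1+GH) = [50/(s+6)] / [1 + 50/(s+6)] = 50/(s+6+50) = 50/(s+56). DC gain = 50/56 = 0.8929.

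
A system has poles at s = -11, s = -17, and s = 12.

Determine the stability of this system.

Pole(s) at s = 12 are not in the left half-plane. System is unstable.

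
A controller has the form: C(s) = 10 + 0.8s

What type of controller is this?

This is a Proportional-Derivative (PD) controller.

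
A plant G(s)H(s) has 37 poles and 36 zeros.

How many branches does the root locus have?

Root locus has n branches where n = number of poles = 37.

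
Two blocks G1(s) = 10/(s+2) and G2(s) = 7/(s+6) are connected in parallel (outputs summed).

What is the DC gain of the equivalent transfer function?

Parallel: G_eq = G1 + G2. DC gain = G1(0) + G2(0) = 10/2 + 7/6 = 5 + 1.1667 = 6.1667.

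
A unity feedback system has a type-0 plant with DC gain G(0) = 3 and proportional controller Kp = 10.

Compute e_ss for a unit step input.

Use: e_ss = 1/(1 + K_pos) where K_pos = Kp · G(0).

K_pos = Kp · G(0) = 10 × 3 = 30. e_ss = 1/(1 + 30) = 0.0323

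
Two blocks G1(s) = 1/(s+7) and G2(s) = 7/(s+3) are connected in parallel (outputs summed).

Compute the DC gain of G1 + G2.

Parallel: G_eq = G1 + G2. DC gain = G1(0) + G2(0) = 1/7 + 7/3 = 0.1429 + 2.3333 = 2.4762.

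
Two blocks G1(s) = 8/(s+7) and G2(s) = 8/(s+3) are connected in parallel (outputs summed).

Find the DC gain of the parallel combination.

Parallel: G_eq = G1 + G2. DC gain = G1(0) + G2(0) = 8/7 + 8/3 = 1.1429 + 2.6667 = 3.8095.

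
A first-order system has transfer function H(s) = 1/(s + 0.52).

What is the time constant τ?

For H(s) = 1/(s + 1/τ), the pole is at -1/τ = -0.52, so τ = 1/0.52 = 1.9231 s.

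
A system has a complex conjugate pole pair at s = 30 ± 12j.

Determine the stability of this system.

Real part of poles is 30 (> 0, right half-plane). Unstable.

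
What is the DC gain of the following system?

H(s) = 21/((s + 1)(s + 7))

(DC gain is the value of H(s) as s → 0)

DC gain = H(0) = 21/(1 × 7) = 21/7 = 3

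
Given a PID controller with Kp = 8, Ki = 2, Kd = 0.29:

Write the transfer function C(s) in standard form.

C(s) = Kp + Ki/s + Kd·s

Substituting values: C(s) = 8 + 2/s + 0.29s = (0.29s² + 8s + 2)/s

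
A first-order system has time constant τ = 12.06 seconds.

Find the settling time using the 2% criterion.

For first-order system, 2% settling time ≈ 4τ = 4 × 12.06 = 48.24 s.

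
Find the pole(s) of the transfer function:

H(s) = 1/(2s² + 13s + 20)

Discriminant = 13² - 4×2×20 = 169 - 160 = 9 > 0, so two distinct real poles. Using quadratic formula: s = (-13 ± √9)/(2×2) = (-13 ± √9)/4, with √9 = 3. s₁ = -10/4 = -2.5, s₂ = -16/4 = -4. Poles: s₁ = -2.5, s₂ = -4.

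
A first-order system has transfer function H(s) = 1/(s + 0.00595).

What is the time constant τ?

For H(s) = 1/(s + 1/τ), the pole is at -1/τ = -0.00595, so τ = 1/0.00595 = 168.1 s.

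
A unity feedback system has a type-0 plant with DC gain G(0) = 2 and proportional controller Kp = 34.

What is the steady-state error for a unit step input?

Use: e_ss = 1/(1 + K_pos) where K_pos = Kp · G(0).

K_pos = Kp · G(0) = 34 × 2 = 68. e_ss = 1/(1 + 68) = 0.0145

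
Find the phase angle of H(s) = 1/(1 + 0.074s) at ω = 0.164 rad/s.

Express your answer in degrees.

Phase = -arctan(ωτ) = -arctan(0.164 × 0.074) = -0.7°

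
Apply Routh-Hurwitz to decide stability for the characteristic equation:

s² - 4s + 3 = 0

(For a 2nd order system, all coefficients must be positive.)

Coefficients: 1, -4, 3. b=-4 not positive, so system is unstable.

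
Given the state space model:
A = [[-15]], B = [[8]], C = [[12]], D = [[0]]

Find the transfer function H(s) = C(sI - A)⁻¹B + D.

(sI - A)⁻¹ = 1/(s + 15). H(s) = 12 × 8/(s + 15) + 0 = 96/(s + 15).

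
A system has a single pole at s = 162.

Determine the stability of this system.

Pole at s = 162 is in the right half-plane. Unstable.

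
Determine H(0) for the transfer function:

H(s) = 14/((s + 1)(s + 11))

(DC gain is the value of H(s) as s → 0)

DC gain = H(0) = 14/(1 × 11) = 14/11 = 1.2727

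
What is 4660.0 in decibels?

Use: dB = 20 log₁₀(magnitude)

dB = 20 log₁₀(4660.0) = 73.4 dB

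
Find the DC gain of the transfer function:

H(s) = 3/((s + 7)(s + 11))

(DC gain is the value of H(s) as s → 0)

DC gain = H(0) = 3/(7 × 11) = 3/77 = 0.0390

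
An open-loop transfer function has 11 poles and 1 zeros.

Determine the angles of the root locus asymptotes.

n - m = 11 - 1 = 10. Angles: θk = (2k + 1)·180°/10 = 18°, 54°, 90°, 126°, 162°, 198°, 234°, 270°, 306°, 342°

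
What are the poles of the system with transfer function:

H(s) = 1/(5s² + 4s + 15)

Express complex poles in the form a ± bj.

Discriminant = 4² - 4×5×15 = 16 - 300 = -284 < 0, so the poles are a complex conjugate pair s = (-4 ± j√284)/(2×5). Real part = -4/(2×5) = -4/10 = -0.4; imaginary part = ±√284/(2×5) ≈ 1.6852. Poles: s = -0.4 ± 1.6852j.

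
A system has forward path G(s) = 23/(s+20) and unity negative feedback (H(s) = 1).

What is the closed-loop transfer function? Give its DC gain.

T(s) = G/(1+GH) = [23/(s+20)] / [1 + 23/(s+20)] = 23/(s+20+23) = 23/(s+43). DC gain = 23/43 = 0.5349.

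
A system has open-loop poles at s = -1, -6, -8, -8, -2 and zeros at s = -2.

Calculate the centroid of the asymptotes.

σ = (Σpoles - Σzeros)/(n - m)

σ = (Σpoles - Σzeros)/(n - m) = (-25 - (-2))/(5 - 1) = -23/4 = -5.75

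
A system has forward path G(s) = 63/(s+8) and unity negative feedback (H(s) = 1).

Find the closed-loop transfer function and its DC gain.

T(s) = G/(1+GH) = [63/(s+8)] / [1 + 63/(s+8)] = 63/(s+8+63) = 63/(s+71). DC gain = 63/71 = 0.8873.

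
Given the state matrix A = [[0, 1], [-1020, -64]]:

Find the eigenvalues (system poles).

det(A - λI) = λ² - (-64)λ + 1020 = (λ - (-30))(λ - (-34)). Eigenvalues: -30, -34.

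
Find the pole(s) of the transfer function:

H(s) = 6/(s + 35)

Pole is where denominator = 0: s + 35 = 0, so s = -35.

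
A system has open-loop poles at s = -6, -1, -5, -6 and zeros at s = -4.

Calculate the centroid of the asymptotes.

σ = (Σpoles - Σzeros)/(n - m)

σ = (Σpoles - Σzeros)/(n - m) = (-18 - (-4))/(4 - 1) = -14/3 = -4.67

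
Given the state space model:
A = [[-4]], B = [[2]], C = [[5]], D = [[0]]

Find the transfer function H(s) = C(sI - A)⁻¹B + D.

(sI - A)⁻¹ = 1/(s + 4). H(s) = 5 × 2/(s + 4) + 0 = 10/(s + 4).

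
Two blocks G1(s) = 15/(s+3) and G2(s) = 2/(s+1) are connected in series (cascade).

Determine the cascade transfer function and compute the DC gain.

Series: multiply transfer functions. G_eq = 15/(s+3) × 2/(s+1) = 30/((s+3)(s+1)). DC gain = 30/(3×1) = 10.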